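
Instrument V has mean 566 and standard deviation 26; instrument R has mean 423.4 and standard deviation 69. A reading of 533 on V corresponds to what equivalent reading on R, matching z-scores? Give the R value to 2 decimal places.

z = (533 − 566)/26 ≈ -1.2692.
R = 423.4 + z·69 = 423.4 + (533 − 566)·69/26 ≈ 335.82.

R = 335.82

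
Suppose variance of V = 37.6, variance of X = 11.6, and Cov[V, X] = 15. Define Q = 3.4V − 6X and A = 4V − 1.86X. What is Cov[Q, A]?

By bilinearity, Cov[Q, A] = ac·variance of V + bd·variance of X + (ad+bc)·Cov[V, X], with a=3.4, b=-6, c=4, d=-1.86.
ac·variance of V = 3.4·4·37.6 = 511.36
bd·variance of X = (-6)·(-1.86)·11.6 = 129.456
(ad+bc)·Cov[V, X] = (-30.324)·15 = -454.86
Cov[Q, A] = 511.36 + 129.456 + (-454.86) = 185.956.

Cov[Q, A] = 185.956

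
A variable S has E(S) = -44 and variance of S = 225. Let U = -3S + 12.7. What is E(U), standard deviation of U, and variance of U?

E(U) = 144.7, standard deviation of U = 45, variance of U = 2025

U = -3S + 12.7 is linear with a = -3, b = 12.7.
E(U) = a·E(S) + b = (-3)·(-44) + 12.7 = 144.7.
standard deviation of S = √225 = 15.
standard deviation of U = |a|·standard deviation of S = |-3|·15 = 45.
variance of U = a²·variance of S = (-3)²·225 = 2025 (the additive constant 12.7 does not affect variance).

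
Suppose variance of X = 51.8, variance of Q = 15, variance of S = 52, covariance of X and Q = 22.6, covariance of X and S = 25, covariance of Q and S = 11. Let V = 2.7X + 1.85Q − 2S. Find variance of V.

variance of V = 511.3335

variance of V = a²·variance of X + b²·variance of Q + c²·variance of S + 2ab·covariance of X and Q + 2ac·covariance of X and S + 2bc·covariance of Q and S, with a = 2.7, b = 1.85, c = -2.
= 377.622 + 51.3375 + 208 + 225.774 + (-270) + (-81.4)
= 511.3335.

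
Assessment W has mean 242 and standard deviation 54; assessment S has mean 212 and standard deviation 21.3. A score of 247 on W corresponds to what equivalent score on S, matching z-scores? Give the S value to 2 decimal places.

z = (247 − 242)/54 ≈ 0.0926.
S = 212 + z·21.3 = 212 + (247 − 242)·21.3/54 ≈ 213.97.

S = 213.97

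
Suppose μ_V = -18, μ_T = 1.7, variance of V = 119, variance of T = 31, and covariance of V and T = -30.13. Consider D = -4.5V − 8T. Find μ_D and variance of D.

μ_D = (-4.5)·μ_V + (-8)·μ_T = (-4.5)·(-18) + (-8)·1.7 = 67.4.
variance of D = a²·variance of V + b²·variance of T + 2ab·covariance of V and T with a = -4.5, b = -8.
= (-4.5)²·119 + (-8)²·31 + 2·(-4.5)·(-8)·(-30.13)
= 2409.75 + 1984 + (-2169.36) = 2224.39.

μ_D = 67.4, variance of D = 2224.39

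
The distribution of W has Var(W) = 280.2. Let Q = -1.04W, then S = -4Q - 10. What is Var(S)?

Var(S) = 4849.02912

Var(Q) = (-1.04)²·280.2 = 303.06432.
Var(S) = (-4)²·303.06432 = 4849.02912.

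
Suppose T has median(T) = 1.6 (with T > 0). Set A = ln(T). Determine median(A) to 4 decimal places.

ln(T) is monotone on this domain, so median(A) = ln(1.6) ≈ 0.47.

median(A) = 0.47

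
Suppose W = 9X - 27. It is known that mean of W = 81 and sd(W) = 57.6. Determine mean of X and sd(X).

mean of X = 12, sd(X) = 6.4

From W = 9X - 27: mean of W = a·mean of X + b, so mean of X = (mean of W − b)/a = (81 − (-27))/9 = 12.
sd(W) = |a|·sd(X), so sd(X) = 57.6/|9| = 6.4.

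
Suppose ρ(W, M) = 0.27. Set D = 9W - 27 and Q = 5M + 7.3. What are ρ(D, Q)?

Linear rescalings preserve correlation up to sign; here the slopes 9 and 5 have the same sign, so ρ(D, Q) = ρ(W, M) = 0.27.

ρ(D, Q) = 0.27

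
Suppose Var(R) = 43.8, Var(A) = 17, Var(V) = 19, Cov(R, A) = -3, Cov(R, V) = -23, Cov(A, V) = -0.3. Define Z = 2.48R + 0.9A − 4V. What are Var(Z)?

Var(Z) = a²·Var(R) + b²·Var(A) + c²·Var(V) + 2ab·Cov(R, A) + 2ac·Cov(R, V) + 2bc·Cov(A, V), with a = 2.48, b = 0.9, c = -4.
= 269.38752 + 13.77 + 304 + (-13.392) + 456.32 + 2.16
= 1032.24552.

Var(Z) = 1032.24552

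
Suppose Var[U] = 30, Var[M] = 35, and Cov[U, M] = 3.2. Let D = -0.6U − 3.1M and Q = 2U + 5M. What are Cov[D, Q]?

By bilinearity, Cov[D, Q] = ac·Var[U] + bd·Var[M] + (ad+bc)·Cov[U, M], with a=-0.6, b=-3.1, c=2, d=5.
ac·Var[U] = (-0.6)·2·30 = -36
bd·Var[M] = (-3.1)·5·35 = -542.5
(ad+bc)·Cov[U, M] = (-9.2)·3.2 = -29.44
Cov[D, Q] = -36 + (-542.5) + (-29.44) = -607.94.

Cov[D, Q] = -607.94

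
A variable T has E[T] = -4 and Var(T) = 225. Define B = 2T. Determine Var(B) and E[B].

Var(B) = 900, E[B] = -8

B = 2T is linear with a = 2, b = 0.
Var(B) = a²·Var(T) = 2²·225 = 900.
E[B] = a·E[T] + b = 2·(-4) = -8.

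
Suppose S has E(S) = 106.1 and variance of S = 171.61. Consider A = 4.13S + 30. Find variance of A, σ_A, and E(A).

A = 4.13S + 30 is linear with a = 4.13, b = 30.
variance of A = a²·variance of S = 4.13²·171.61 = 2927.134609 (the additive constant 30 does not affect variance).
σ_S = √171.61 = 13.1.
σ_A = |a|·σ_S = |4.13|·13.1 = 54.103.
E(A) = a·E(S) + b = 4.13·106.1 + 30 = 468.193.

variance of A = 2927.134609, σ_A = 54.103, E(A) = 468.193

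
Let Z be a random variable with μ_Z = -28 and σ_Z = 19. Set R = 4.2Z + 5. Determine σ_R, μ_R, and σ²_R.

R = 4.2Z + 5 is linear with a = 4.2, b = 5.
σ_R = |a|·σ_Z = |4.2|·19 = 79.8.
μ_R = a·μ_Z + b = 4.2·(-28) + 5 = -112.6.
σ²_Z = 19² = 361.
σ²_R = a²·σ²_Z = 4.2²·361 = 6368.04 (the additive constant 5 does not affect variance).

σ_R = 79.8, μ_R = -112.6, σ²_R = 6368.04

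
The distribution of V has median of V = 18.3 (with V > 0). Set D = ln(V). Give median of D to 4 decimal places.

median of D = 2.9069

ln(V) is monotone on this domain, so median of D = ln(18.3) ≈ 2.9069.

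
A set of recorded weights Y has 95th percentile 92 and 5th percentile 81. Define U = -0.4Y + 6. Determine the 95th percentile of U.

Since a = -0.4 < 0 the transformation is decreasing, reversing order: the 95th percentile of U corresponds to the 5th percentile of Y.
So P_{95}(U) = a·P_{5}(Y) + b = (-0.4)·81 + 6 = -26.4.

95th percentile of U = -26.4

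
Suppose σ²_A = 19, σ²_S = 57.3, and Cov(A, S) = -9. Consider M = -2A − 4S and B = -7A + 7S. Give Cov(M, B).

By bilinearity, Cov(M, B) = ac·σ²_A + bd·σ²_S + (ad+bc)·Cov(A, S), with a=-2, b=-4, c=-7, d=7.
ac·σ²_A = (-2)·(-7)·19 = 266
bd·σ²_S = (-4)·7·57.3 = -1604.4
(ad+bc)·Cov(A, S) = (14)·(-9) = -126
Cov(M, B) = 266 + (-1604.4) + (-126) = -1464.4.

Cov(M, B) = -1464.4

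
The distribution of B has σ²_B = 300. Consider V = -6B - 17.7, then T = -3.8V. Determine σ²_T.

σ²_V = (-6)²·300 = 10800.
σ²_T = (-3.8)²·10800 = 155952.

σ²_T = 155952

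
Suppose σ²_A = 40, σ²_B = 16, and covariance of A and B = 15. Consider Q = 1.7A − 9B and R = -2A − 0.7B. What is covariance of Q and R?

covariance of Q and R = 216.95

By bilinearity, covariance of Q and R = ac·σ²_A + bd·σ²_B + (ad+bc)·covariance of A and B, with a=1.7, b=-9, c=-2, d=-0.7.
ac·σ²_A = 1.7·(-2)·40 = -136
bd·σ²_B = (-9)·(-0.7)·16 = 100.8
(ad+bc)·covariance of A and B = (16.81)·15 = 252.15
covariance of Q and R = -136 + 100.8 + 252.15 = 216.95.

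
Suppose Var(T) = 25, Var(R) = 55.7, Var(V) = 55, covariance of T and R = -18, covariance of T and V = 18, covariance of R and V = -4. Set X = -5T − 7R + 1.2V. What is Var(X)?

Var(X) = 2024.7

Var(X) = a²·Var(T) + b²·Var(R) + c²·Var(V) + 2ab·covariance of T and R + 2ac·covariance of T and V + 2bc·covariance of R and V, with a = -5, b = -7, c = 1.2.
= 625 + 2729.3 + 79.2 + (-1260) + (-216) + 67.2
= 2024.7.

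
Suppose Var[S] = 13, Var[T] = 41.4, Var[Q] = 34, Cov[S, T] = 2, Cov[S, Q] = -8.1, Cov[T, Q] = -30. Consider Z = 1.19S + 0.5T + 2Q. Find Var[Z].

Var[Z] = 68.5833

Var[Z] = a²·Var[S] + b²·Var[T] + c²·Var[Q] + 2ab·Cov[S, T] + 2ac·Cov[S, Q] + 2bc·Cov[T, Q], with a = 1.19, b = 0.5, c = 2.
= 18.4093 + 10.35 + 136 + 2.38 + (-38.556) + (-60)
= 68.5833.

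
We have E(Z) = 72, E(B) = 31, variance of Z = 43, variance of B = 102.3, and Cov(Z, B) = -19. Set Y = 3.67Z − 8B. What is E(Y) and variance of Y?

E(Y) = 16.24, variance of Y = 8242.0427

E(Y) = 3.67·E(Z) + (-8)·E(B) = 3.67·72 + (-8)·31 = 16.24.
variance of Y = a²·variance of Z + b²·variance of B + 2ab·Cov(Z, B) with a = 3.67, b = -8.
= 3.67²·43 + (-8)²·102.3 + 2·3.67·(-8)·(-19)
= 579.1627 + 6547.2 + 1115.68 = 8242.0427.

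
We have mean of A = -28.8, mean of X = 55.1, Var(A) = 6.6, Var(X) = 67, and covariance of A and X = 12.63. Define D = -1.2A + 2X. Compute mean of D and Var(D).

mean of D = (-1.2)·mean of A + 2·mean of X = (-1.2)·(-28.8) + 2·55.1 = 144.76.
Var(D) = a²·Var(A) + b²·Var(X) + 2ab·covariance of A and X with a = -1.2, b = 2.
= (-1.2)²·6.6 + 2²·67 + 2·(-1.2)·2·12.63
= 9.504 + 268 + (-60.624) = 216.88.

mean of D = 144.76, Var(D) = 216.88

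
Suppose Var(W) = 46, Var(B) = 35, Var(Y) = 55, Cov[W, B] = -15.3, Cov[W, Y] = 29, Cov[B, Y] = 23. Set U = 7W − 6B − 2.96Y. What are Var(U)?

Var(U) = a²·Var(W) + b²·Var(B) + c²·Var(Y) + 2ab·Cov[W, B] + 2ac·Cov[W, Y] + 2bc·Cov[B, Y], with a = 7, b = -6, c = -2.96.
= 2254 + 1260 + 481.888 + 1285.2 + (-1201.76) + 816.96
= 4896.288.

Var(U) = 4896.288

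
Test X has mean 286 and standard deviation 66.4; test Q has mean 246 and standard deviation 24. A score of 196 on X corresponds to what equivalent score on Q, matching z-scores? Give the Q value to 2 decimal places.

z = (196 − 286)/66.4 ≈ -1.3554.
Q = 246 + z·24 = 246 + (196 − 286)·24/66.4 ≈ 213.47.

Q = 213.47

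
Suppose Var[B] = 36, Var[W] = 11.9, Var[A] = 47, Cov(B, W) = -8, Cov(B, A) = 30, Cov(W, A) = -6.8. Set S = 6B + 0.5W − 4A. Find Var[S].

Var[S] = 590.175

Var[S] = a²·Var[B] + b²·Var[W] + c²·Var[A] + 2ab·Cov(B, W) + 2ac·Cov(B, A) + 2bc·Cov(W, A), with a = 6, b = 0.5, c = -4.
= 1296 + 2.975 + 752 + (-48) + (-1440) + 27.2
= 590.175.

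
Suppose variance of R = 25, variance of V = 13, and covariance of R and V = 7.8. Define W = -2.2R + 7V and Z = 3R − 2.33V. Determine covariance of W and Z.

covariance of W and Z = -173.2472

By bilinearity, covariance of W and Z = ac·variance of R + bd·variance of V + (ad+bc)·covariance of R and V, with a=-2.2, b=7, c=3, d=-2.33.
ac·variance of R = (-2.2)·3·25 = -165
bd·variance of V = 7·(-2.33)·13 = -212.03
(ad+bc)·covariance of R and V = (26.126)·7.8 = 203.7828
covariance of W and Z = -165 + (-212.03) + 203.7828 = -173.2472.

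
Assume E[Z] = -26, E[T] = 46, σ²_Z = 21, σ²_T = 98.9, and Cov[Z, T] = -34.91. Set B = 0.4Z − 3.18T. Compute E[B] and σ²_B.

E[B] = -156.68, σ²_B = 1092.2874

E[B] = 0.4·E[Z] + (-3.18)·E[T] = 0.4·(-26) + (-3.18)·46 = -156.68.
σ²_B = a²·σ²_Z + b²·σ²_T + 2ab·Cov[Z, T] with a = 0.4, b = -3.18.
= 0.4²·21 + (-3.18)²·98.9 + 2·0.4·(-3.18)·(-34.91)
= 3.36 + 1000.11636 + 88.81104 = 1092.2874.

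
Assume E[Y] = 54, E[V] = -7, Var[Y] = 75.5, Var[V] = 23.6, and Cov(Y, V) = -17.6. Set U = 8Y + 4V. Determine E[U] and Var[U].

E[U] = 404, Var[U] = 4083.2

E[U] = 8·E[Y] + 4·E[V] = 8·54 + 4·(-7) = 404.
Var[U] = a²·Var[Y] + b²·Var[V] + 2ab·Cov(Y, V) with a = 8, b = 4.
= 8²·75.5 + 4²·23.6 + 2·8·4·(-17.6)
= 4832 + 377.6 + (-1126.4) = 4083.2.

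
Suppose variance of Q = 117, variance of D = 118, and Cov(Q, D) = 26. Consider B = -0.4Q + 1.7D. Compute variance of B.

variance of B = 324.38

variance of B = a²·variance of Q + b²·variance of D + 2ab·Cov(Q, D) with a = -0.4, b = 1.7.
= (-0.4)²·117 + 1.7²·118 + 2·(-0.4)·1.7·26
= 18.72 + 341.02 + (-35.36) = 324.38.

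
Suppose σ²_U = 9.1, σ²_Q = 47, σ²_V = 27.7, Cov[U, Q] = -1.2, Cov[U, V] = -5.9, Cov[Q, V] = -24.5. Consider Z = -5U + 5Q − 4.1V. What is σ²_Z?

σ²_Z = a²·σ²_U + b²·σ²_Q + c²·σ²_V + 2ab·Cov[U, Q] + 2ac·Cov[U, V] + 2bc·Cov[Q, V], with a = -5, b = 5, c = -4.1.
= 227.5 + 1175 + 465.637 + 60 + (-241.9) + 1004.5
= 2690.737.

σ²_Z = 2690.737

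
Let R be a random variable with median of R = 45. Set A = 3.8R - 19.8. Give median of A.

A linear map preserves order up to sign, so median of A = a·median of R + b = 3.8·45 + (-19.8) = 151.2.

median of A = 151.2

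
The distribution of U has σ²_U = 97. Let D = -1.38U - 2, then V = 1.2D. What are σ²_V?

σ²_V = 266.006592

σ²_D = (-1.38)²·97 = 184.7268.
σ²_V = 1.2²·184.7268 = 266.006592.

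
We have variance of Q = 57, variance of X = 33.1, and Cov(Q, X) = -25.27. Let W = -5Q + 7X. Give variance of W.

variance of W = 4815.8

variance of W = a²·variance of Q + b²·variance of X + 2ab·Cov(Q, X) with a = -5, b = 7.
= (-5)²·57 + 7²·33.1 + 2·(-5)·7·(-25.27)
= 1425 + 1621.9 + 1768.9 = 4815.8.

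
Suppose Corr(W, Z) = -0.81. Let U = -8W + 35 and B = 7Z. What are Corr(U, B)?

Corr(U, B) = 0.81

Linear rescalings preserve |correlation|; the slopes -8 and 7 have opposite signs, so the correlation flips sign: Corr(U, B) = −Corr(W, Z) = 0.81.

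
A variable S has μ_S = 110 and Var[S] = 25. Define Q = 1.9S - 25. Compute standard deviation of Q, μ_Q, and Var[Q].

Q = 1.9S - 25 is linear with a = 1.9, b = -25.
standard deviation of S = √25 = 5.
standard deviation of Q = |a|·standard deviation of S = |1.9|·5 = 9.5.
μ_Q = a·μ_S + b = 1.9·110 + (-25) = 184.
Var[Q] = a²·Var[S] = 1.9²·25 = 90.25 (the additive constant -25 does not affect variance).

standard deviation of Q = 9.5, μ_Q = 184, Var[Q] = 90.25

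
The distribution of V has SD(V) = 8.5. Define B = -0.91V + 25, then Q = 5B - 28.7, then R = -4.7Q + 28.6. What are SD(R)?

SD(R) = 181.7725

SD(B) = |-0.91|·8.5 = 7.735.
SD(Q) = |5|·7.735 = 38.675.
SD(R) = |-4.7|·38.675 = 181.7725.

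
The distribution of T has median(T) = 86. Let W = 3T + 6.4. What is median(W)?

A linear map preserves order up to sign, so median(W) = a·median(T) + b = 3·86 + 6.4 = 264.4.

median(W) = 264.4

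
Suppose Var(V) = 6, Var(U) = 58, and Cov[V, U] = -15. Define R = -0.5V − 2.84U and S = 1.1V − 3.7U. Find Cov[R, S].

Cov[R, S] = 625.274

By bilinearity, Cov[R, S] = ac·Var(V) + bd·Var(U) + (ad+bc)·Cov[V, U], with a=-0.5, b=-2.84, c=1.1, d=-3.7.
ac·Var(V) = (-0.5)·1.1·6 = -3.3
bd·Var(U) = (-2.84)·(-3.7)·58 = 609.464
(ad+bc)·Cov[V, U] = (-1.274)·(-15) = 19.11
Cov[R, S] = -3.3 + 609.464 + 19.11 = 625.274.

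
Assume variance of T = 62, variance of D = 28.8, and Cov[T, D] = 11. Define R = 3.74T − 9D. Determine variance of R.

variance of R = a²·variance of T + b²·variance of D + 2ab·Cov[T, D] with a = 3.74, b = -9.
= 3.74²·62 + (-9)²·28.8 + 2·3.74·(-9)·11
= 867.2312 + 2332.8 + (-740.52) = 2459.5112.

variance of R = 2459.5112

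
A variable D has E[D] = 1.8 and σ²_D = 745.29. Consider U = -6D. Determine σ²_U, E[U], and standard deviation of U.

σ²_U = 26830.44, E[U] = -10.8, standard deviation of U = 163.8

U = -6D is linear with a = -6, b = 0.
σ²_U = a²·σ²_D = (-6)²·745.29 = 26830.44.
E[U] = a·E[D] + b = (-6)·1.8 = -10.8.
standard deviation of D = √745.29 = 27.3.
standard deviation of U = |a|·standard deviation of D = |-6|·27.3 = 163.8.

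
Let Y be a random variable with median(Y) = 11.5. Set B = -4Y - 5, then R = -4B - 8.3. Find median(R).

median(B) = (-4)·11.5 + (-5) = -51.
median(R) = (-4)·(-51) + (-8.3) = 195.7.

median(R) = 195.7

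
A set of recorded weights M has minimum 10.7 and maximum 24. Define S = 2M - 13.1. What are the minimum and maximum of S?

min(S) = 8.3, max(S) = 34.9

a = 2 > 0, so min(S) = a·min(M)+b = 2·10.7 + (-13.1) = 8.3 and max(S) = 2·24 + (-13.1) = 34.9.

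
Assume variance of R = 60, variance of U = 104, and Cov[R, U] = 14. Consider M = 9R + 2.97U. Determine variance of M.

variance of M = a²·variance of R + b²·variance of U + 2ab·Cov[R, U] with a = 9, b = 2.97.
= 9²·60 + 2.97²·104 + 2·9·2.97·14
= 4860 + 917.3736 + 748.44 = 6525.8136.

variance of M = 6525.8136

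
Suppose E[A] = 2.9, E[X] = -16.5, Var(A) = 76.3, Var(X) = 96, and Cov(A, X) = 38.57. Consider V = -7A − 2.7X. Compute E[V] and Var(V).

E[V] = (-7)·E[A] + (-2.7)·E[X] = (-7)·2.9 + (-2.7)·(-16.5) = 24.25.
Var(V) = a²·Var(A) + b²·Var(X) + 2ab·Cov(A, X) with a = -7, b = -2.7.
= (-7)²·76.3 + (-2.7)²·96 + 2·(-7)·(-2.7)·38.57
= 3738.7 + 699.84 + 1457.946 = 5896.486.

E[V] = 24.25, Var(V) = 5896.486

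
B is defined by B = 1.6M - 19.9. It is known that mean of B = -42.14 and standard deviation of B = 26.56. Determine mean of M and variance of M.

From B = 1.6M - 19.9: mean of B = a·mean of M + b, so mean of M = (mean of B − b)/a = (-42.14 − (-19.9))/1.6 = -13.9.
variance of B = 26.56² = 705.4336.
variance of B = a²·variance of M, so variance of M = 705.4336/1.6² = 275.56.

mean of M = -13.9, variance of M = 275.56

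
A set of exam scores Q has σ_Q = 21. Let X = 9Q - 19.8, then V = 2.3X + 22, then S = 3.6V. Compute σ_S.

σ_S = 1564.92

σ_X = |9|·21 = 189.
σ_V = |2.3|·189 = 434.7.
σ_S = |3.6|·434.7 = 1564.92.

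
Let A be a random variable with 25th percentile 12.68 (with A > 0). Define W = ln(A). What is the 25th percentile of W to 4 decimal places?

ln(A) is increasing, so P_{25}(W) = g(P_{25}(A)) ≈ 2.54.

25th percentile of W = 2.54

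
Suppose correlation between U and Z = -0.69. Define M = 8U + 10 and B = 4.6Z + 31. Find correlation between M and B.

correlation between M and B = -0.69

Linear rescalings preserve correlation up to sign; here the slopes 8 and 4.6 have the same sign, so correlation between M and B = correlation between U and Z = -0.69.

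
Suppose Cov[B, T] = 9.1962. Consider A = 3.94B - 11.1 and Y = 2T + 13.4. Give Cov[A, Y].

Cov[A, Y] = a·c·Cov[B, T] = 3.94·2·9.1962 = 72.466056. Additive constants drop out.

Cov[A, Y] = 72.466056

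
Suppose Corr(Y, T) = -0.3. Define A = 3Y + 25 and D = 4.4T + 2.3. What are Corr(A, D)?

Linear rescalings preserve correlation up to sign; here the slopes 3 and 4.4 have the same sign, so Corr(A, D) = Corr(Y, T) = -0.3.

Corr(A, D) = -0.3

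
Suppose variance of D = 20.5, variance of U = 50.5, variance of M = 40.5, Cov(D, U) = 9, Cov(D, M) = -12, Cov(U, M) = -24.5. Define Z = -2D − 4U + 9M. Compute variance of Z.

variance of Z = a²·variance of D + b²·variance of U + c²·variance of M + 2ab·Cov(D, U) + 2ac·Cov(D, M) + 2bc·Cov(U, M), with a = -2, b = -4, c = 9.
= 82 + 808 + 3280.5 + 144 + 432 + 1764
= 6510.5.

variance of Z = 6510.5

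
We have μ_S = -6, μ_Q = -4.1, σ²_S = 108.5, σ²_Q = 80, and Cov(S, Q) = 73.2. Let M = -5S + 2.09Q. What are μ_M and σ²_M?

μ_M = (-5)·μ_S + 2.09·μ_Q = (-5)·(-6) + 2.09·(-4.1) = 21.431.
σ²_M = a²·σ²_S + b²·σ²_Q + 2ab·Cov(S, Q) with a = -5, b = 2.09.
= (-5)²·108.5 + 2.09²·80 + 2·(-5)·2.09·73.2
= 2712.5 + 349.448 + (-1529.88) = 1532.068.

μ_M = 21.431, σ²_M = 1532.068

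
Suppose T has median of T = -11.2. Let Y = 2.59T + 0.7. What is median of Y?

median of Y = -28.308

A linear map preserves order up to sign, so median of Y = a·median of T + b = 2.59·(-11.2) + 0.7 = -28.308.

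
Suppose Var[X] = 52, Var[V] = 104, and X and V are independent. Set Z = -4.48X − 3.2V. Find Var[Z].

Var[Z] = a²·Var[X] + b²·Var[V] + 2ab·Cov(X, V) with a = -4.48, b = -3.2.
Independence gives Cov(X, V) = 0.
= (-4.48)²·52 + (-3.2)²·104 + 2·(-4.48)·(-3.2)·0
= 1043.6608 + 1064.96 + 0 = 2108.6208.

Var[Z] = 2108.6208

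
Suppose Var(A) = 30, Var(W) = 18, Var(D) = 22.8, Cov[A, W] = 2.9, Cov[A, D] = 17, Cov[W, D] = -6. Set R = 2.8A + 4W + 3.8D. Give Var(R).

Var(R) = a²·Var(A) + b²·Var(W) + c²·Var(D) + 2ab·Cov[A, W] + 2ac·Cov[A, D] + 2bc·Cov[W, D], with a = 2.8, b = 4, c = 3.8.
= 235.2 + 288 + 329.232 + 64.96 + 361.76 + (-182.4)
= 1096.752.

Var(R) = 1096.752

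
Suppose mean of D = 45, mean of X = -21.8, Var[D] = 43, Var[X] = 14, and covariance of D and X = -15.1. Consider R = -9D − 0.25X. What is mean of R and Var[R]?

mean of R = -399.55, Var[R] = 3415.925

mean of R = (-9)·mean of D + (-0.25)·mean of X = (-9)·45 + (-0.25)·(-21.8) = -399.55.
Var[R] = a²·Var[D] + b²·Var[X] + 2ab·covariance of D and X with a = -9, b = -0.25.
= (-9)²·43 + (-0.25)²·14 + 2·(-9)·(-0.25)·(-15.1)
= 3483 + 0.875 + (-67.95) = 3415.925.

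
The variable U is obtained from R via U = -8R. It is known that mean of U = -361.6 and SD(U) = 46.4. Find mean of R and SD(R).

mean of R = 45.2, SD(R) = 5.8

From U = -8R: mean of U = a·mean of R + b, so mean of R = (mean of U − b)/a = (-361.6 − 0)/(-8) = 45.2.
SD(U) = |a|·SD(R), so SD(R) = 46.4/|-8| = 5.8.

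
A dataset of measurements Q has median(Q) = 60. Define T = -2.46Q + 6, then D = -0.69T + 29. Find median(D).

median(D) = 126.704

median(T) = (-2.46)·60 + 6 = -141.6.
median(D) = (-0.69)·(-141.6) + 29 = 126.704.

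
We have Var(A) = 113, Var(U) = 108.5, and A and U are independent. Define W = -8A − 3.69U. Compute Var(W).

Var(W) = 8709.34685

Var(W) = a²·Var(A) + b²·Var(U) + 2ab·Cov[A, U] with a = -8, b = -3.69.
Independence gives Cov[A, U] = 0.
= (-8)²·113 + (-3.69)²·108.5 + 2·(-8)·(-3.69)·0
= 7232 + 1477.34685 + 0 = 8709.34685.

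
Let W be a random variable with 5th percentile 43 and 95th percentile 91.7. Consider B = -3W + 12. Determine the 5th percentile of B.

Since a = -3 < 0 the transformation is decreasing, reversing order: the 5th percentile of B corresponds to the 95th percentile of W.
So P_{5}(B) = a·P_{95}(W) + b = (-3)·91.7 + 12 = -263.1.

5th percentile of B = -263.1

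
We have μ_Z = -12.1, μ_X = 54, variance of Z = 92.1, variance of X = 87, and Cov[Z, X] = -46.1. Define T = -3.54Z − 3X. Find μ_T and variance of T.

μ_T = (-3.54)·μ_Z + (-3)·μ_X = (-3.54)·(-12.1) + (-3)·54 = -119.166.
variance of T = a²·variance of Z + b²·variance of X + 2ab·Cov[Z, X] with a = -3.54, b = -3.
= (-3.54)²·92.1 + (-3)²·87 + 2·(-3.54)·(-3)·(-46.1)
= 1154.16036 + 783 + (-979.164) = 957.99636.

μ_T = -119.166, variance of T = 957.99636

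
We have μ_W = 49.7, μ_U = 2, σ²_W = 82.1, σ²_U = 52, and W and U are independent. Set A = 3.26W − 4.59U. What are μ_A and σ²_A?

μ_A = 3.26·μ_W + (-4.59)·μ_U = 3.26·49.7 + (-4.59)·2 = 152.842.
σ²_A = a²·σ²_W + b²·σ²_U + 2ab·Cov(W, U) with a = 3.26, b = -4.59.
Independence gives Cov(W, U) = 0.
= 3.26²·82.1 + (-4.59)²·52 + 2·3.26·(-4.59)·0
= 872.52596 + 1095.5412 + 0 = 1968.06716.

μ_A = 152.842, σ²_A = 1968.06716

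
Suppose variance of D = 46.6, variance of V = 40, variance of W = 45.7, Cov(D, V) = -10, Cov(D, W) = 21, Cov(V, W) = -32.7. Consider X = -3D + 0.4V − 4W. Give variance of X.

variance of X = 1789.64

variance of X = a²·variance of D + b²·variance of V + c²·variance of W + 2ab·Cov(D, V) + 2ac·Cov(D, W) + 2bc·Cov(V, W), with a = -3, b = 0.4, c = -4.
= 419.4 + 6.4 + 731.2 + 24 + 504 + 104.64
= 1789.64.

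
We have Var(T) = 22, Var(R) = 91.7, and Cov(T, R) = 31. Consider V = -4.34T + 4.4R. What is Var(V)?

Var(V) = 1005.7432

Var(V) = a²·Var(T) + b²·Var(R) + 2ab·Cov(T, R) with a = -4.34, b = 4.4.
= (-4.34)²·22 + 4.4²·91.7 + 2·(-4.34)·4.4·31
= 414.3832 + 1775.312 + (-1183.952) = 1005.7432.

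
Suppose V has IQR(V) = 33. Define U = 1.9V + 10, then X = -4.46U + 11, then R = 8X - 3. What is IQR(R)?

IQR(R) = 2237.136

IQR(U) = |1.9|·33 = 62.7.
IQR(X) = |-4.46|·62.7 = 279.642.
IQR(R) = |8|·279.642 = 2237.136.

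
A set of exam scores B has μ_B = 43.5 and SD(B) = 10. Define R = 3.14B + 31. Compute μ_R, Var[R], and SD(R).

R = 3.14B + 31 is linear with a = 3.14, b = 31.
μ_R = a·μ_B + b = 3.14·43.5 + 31 = 167.59.
Var[B] = 10² = 100.
Var[R] = a²·Var[B] = 3.14²·100 = 985.96 (the additive constant 31 does not affect variance).
SD(R) = |a|·SD(B) = |3.14|·10 = 31.4.

μ_R = 167.59, Var[R] = 985.96, SD(R) = 31.4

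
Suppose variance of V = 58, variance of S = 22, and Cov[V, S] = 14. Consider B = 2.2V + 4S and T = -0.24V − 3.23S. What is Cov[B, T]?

Cov[B, T] = -427.788

By bilinearity, Cov[B, T] = ac·variance of V + bd·variance of S + (ad+bc)·Cov[V, S], with a=2.2, b=4, c=-0.24, d=-3.23.
ac·variance of V = 2.2·(-0.24)·58 = -30.624
bd·variance of S = 4·(-3.23)·22 = -284.24
(ad+bc)·Cov[V, S] = (-8.066)·14 = -112.924
Cov[B, T] = -30.624 + (-284.24) + (-112.924) = -427.788.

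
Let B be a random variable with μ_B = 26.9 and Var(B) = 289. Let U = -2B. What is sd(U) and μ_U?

sd(U) = 34, μ_U = -53.8

U = -2B is linear with a = -2, b = 0.
sd(B) = √289 = 17.
sd(U) = |a|·sd(B) = |-2|·17 = 34.
μ_U = a·μ_B + b = (-2)·26.9 = -53.8.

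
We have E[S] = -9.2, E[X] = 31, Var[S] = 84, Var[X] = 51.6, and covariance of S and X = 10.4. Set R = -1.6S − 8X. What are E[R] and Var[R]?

E[R] = (-1.6)·E[S] + (-8)·E[X] = (-1.6)·(-9.2) + (-8)·31 = -233.28.
Var[R] = a²·Var[S] + b²·Var[X] + 2ab·covariance of S and X with a = -1.6, b = -8.
= (-1.6)²·84 + (-8)²·51.6 + 2·(-1.6)·(-8)·10.4
= 215.04 + 3302.4 + 266.24 = 3783.68.

E[R] = -233.28, Var[R] = 3783.68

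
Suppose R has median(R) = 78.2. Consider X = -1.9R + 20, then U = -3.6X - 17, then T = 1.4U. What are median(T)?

median(T) = 624.2432

median(X) = (-1.9)·78.2 + 20 = -128.58.
median(U) = (-3.6)·(-128.58) + (-17) = 445.888.
median(T) = 1.4·445.888 = 624.2432.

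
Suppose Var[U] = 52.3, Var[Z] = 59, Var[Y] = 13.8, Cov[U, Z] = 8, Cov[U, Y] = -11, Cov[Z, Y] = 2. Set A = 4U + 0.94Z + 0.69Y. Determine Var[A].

Var[A] = 897.53698

Var[A] = a²·Var[U] + b²·Var[Z] + c²·Var[Y] + 2ab·Cov[U, Z] + 2ac·Cov[U, Y] + 2bc·Cov[Z, Y], with a = 4, b = 0.94, c = 0.69.
= 836.8 + 52.1324 + 6.57018 + 60.16 + (-60.72) + 2.5944
= 897.53698.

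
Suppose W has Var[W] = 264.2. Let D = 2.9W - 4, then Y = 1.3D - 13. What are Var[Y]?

Var[Y] = 3755.04818

Var[D] = 2.9²·264.2 = 2221.922.
Var[Y] = 1.3²·2221.922 = 3755.04818.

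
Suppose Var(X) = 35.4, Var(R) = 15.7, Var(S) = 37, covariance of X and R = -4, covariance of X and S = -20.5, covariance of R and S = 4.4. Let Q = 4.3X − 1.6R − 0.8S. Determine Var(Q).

Var(Q) = a²·Var(X) + b²·Var(R) + c²·Var(S) + 2ab·covariance of X and R + 2ac·covariance of X and S + 2bc·covariance of R and S, with a = 4.3, b = -1.6, c = -0.8.
= 654.546 + 40.192 + 23.68 + 55.04 + 141.04 + 11.264
= 925.762.

Var(Q) = 925.762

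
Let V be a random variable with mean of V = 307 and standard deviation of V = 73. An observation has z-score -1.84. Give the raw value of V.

V = mean of V + z·standard deviation of V = 307 + (-1.84)·73 = 172.68.

V = 172.68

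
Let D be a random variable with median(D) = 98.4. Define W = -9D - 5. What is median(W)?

A linear map preserves order up to sign, so median(W) = a·median(D) + b = (-9)·98.4 + (-5) = -890.6.

median(W) = -890.6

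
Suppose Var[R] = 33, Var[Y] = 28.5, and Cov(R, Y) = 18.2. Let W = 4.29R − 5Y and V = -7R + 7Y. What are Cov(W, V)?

Cov(W, V) = -804.944

By bilinearity, Cov(W, V) = ac·Var[R] + bd·Var[Y] + (ad+bc)·Cov(R, Y), with a=4.29, b=-5, c=-7, d=7.
ac·Var[R] = 4.29·(-7)·33 = -990.99
bd·Var[Y] = (-5)·7·28.5 = -997.5
(ad+bc)·Cov(R, Y) = (65.03)·18.2 = 1183.546
Cov(W, V) = -990.99 + (-997.5) + 1183.546 = -804.944.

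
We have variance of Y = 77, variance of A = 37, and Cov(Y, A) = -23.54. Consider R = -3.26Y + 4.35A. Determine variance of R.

variance of R = 2186.09918

variance of R = a²·variance of Y + b²·variance of A + 2ab·Cov(Y, A) with a = -3.26, b = 4.35.
= (-3.26)²·77 + 4.35²·37 + 2·(-3.26)·4.35·(-23.54)
= 818.3252 + 700.1325 + 667.64148 = 2186.09918.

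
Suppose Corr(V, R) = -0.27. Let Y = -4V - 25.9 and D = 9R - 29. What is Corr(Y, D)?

Linear rescalings preserve |correlation|; the slopes -4 and 9 have opposite signs, so the correlation flips sign: Corr(Y, D) = −Corr(V, R) = 0.27.

Corr(Y, D) = 0.27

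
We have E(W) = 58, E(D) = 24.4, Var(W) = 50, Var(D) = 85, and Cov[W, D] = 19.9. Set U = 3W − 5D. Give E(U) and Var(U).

E(U) = 52, Var(U) = 1978

E(U) = 3·E(W) + (-5)·E(D) = 3·58 + (-5)·24.4 = 52.
Var(U) = a²·Var(W) + b²·Var(D) + 2ab·Cov[W, D] with a = 3, b = -5.
= 3²·50 + (-5)²·85 + 2·3·(-5)·19.9
= 450 + 2125 + (-597) = 1978.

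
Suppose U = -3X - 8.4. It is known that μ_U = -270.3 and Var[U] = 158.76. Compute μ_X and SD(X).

μ_X = 87.3, SD(X) = 4.2

From U = -3X - 8.4: μ_U = a·μ_X + b, so μ_X = (μ_U − b)/a = (-270.3 − (-8.4))/(-3) = 87.3.
SD(U) = √158.76 = 12.6.
SD(U) = |a|·SD(X), so SD(X) = 12.6/|-3| = 4.2.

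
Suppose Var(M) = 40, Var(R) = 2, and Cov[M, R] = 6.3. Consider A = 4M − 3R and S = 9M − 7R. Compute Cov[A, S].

By bilinearity, Cov[A, S] = ac·Var(M) + bd·Var(R) + (ad+bc)·Cov[M, R], with a=4, b=-3, c=9, d=-7.
ac·Var(M) = 4·9·40 = 1440
bd·Var(R) = (-3)·(-7)·2 = 42
(ad+bc)·Cov[M, R] = (-55)·6.3 = -346.5
Cov[A, S] = 1440 + 42 + (-346.5) = 1135.5.

Cov[A, S] = 1135.5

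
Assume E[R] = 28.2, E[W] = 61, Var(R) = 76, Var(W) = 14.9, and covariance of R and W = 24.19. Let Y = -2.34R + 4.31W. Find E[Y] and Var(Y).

E[Y] = (-2.34)·E[R] + 4.31·E[W] = (-2.34)·28.2 + 4.31·61 = 196.922.
Var(Y) = a²·Var(R) + b²·Var(W) + 2ab·covariance of R and W with a = -2.34, b = 4.31.
= (-2.34)²·76 + 4.31²·14.9 + 2·(-2.34)·4.31·24.19
= 416.1456 + 276.78389 + (-487.931652) = 204.997838.

E[Y] = 196.922, Var(Y) = 204.997838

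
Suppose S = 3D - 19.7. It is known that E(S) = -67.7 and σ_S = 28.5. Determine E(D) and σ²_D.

From S = 3D - 19.7: E(S) = a·E(D) + b, so E(D) = (E(S) − b)/a = (-67.7 − (-19.7))/3 = -16.
σ²_S = 28.5² = 812.25.
σ²_S = a²·σ²_D, so σ²_D = 812.25/3² = 90.25.

E(D) = -16, σ²_D = 90.25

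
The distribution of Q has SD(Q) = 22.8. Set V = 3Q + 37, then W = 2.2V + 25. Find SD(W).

SD(W) = 150.48

SD(V) = |3|·22.8 = 68.4.
SD(W) = |2.2|·68.4 = 150.48.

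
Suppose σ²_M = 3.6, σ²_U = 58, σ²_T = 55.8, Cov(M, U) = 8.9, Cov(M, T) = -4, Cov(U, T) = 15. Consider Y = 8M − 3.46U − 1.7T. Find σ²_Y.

σ²_Y = a²·σ²_M + b²·σ²_U + c²·σ²_T + 2ab·Cov(M, U) + 2ac·Cov(M, T) + 2bc·Cov(U, T), with a = 8, b = -3.46, c = -1.7.
= 230.4 + 694.3528 + 161.262 + (-492.704) + 108.8 + 176.46
= 878.5708.

σ²_Y = 878.5708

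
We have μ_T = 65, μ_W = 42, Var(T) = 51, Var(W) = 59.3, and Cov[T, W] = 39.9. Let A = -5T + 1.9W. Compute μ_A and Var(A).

μ_A = -245.2, Var(A) = 730.973

μ_A = (-5)·μ_T + 1.9·μ_W = (-5)·65 + 1.9·42 = -245.2.
Var(A) = a²·Var(T) + b²·Var(W) + 2ab·Cov[T, W] with a = -5, b = 1.9.
= (-5)²·51 + 1.9²·59.3 + 2·(-5)·1.9·39.9
= 1275 + 214.073 + (-758.1) = 730.973.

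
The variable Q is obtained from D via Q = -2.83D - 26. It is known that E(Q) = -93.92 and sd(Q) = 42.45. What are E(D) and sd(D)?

From Q = -2.83D - 26: E(Q) = a·E(D) + b, so E(D) = (E(Q) − b)/a = (-93.92 − (-26))/(-2.83) = 24.
sd(Q) = |a|·sd(D), so sd(D) = 42.45/|-2.83| = 15.

E(D) = 24, sd(D) = 15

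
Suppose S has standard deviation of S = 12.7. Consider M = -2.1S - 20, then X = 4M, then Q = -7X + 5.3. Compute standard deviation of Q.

standard deviation of Q = 746.76

standard deviation of M = |-2.1|·12.7 = 26.67.
standard deviation of X = |4|·26.67 = 106.68.
standard deviation of Q = |-7|·106.68 = 746.76.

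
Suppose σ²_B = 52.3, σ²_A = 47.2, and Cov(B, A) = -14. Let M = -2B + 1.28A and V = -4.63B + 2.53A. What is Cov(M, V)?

By bilinearity, Cov(M, V) = ac·σ²_B + bd·σ²_A + (ad+bc)·Cov(B, A), with a=-2, b=1.28, c=-4.63, d=2.53.
ac·σ²_B = (-2)·(-4.63)·52.3 = 484.298
bd·σ²_A = 1.28·2.53·47.2 = 152.85248
(ad+bc)·Cov(B, A) = (-10.9864)·(-14) = 153.8096
Cov(M, V) = 484.298 + 152.85248 + 153.8096 = 790.96008.

Cov(M, V) = 790.96008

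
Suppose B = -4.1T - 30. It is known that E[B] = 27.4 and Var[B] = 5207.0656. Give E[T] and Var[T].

From B = -4.1T - 30: E[B] = a·E[T] + b, so E[T] = (E[B] − b)/a = (27.4 − (-30))/(-4.1) = -14.
Var[B] = a²·Var[T], so Var[T] = 5207.0656/(-4.1)² = 309.76.

E[T] = -14, Var[T] = 309.76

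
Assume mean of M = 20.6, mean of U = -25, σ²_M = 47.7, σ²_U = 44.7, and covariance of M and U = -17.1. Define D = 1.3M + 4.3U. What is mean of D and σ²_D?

mean of D = -80.72, σ²_D = 715.938

mean of D = 1.3·mean of M + 4.3·mean of U = 1.3·20.6 + 4.3·(-25) = -80.72.
σ²_D = a²·σ²_M + b²·σ²_U + 2ab·covariance of M and U with a = 1.3, b = 4.3.
= 1.3²·47.7 + 4.3²·44.7 + 2·1.3·4.3·(-17.1)
= 80.613 + 826.503 + (-191.178) = 715.938.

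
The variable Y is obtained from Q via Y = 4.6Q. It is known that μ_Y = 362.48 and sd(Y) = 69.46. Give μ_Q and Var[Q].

μ_Q = 78.8, Var[Q] = 228.01

From Y = 4.6Q: μ_Y = a·μ_Q + b, so μ_Q = (μ_Y − b)/a = (362.48 − 0)/4.6 = 78.8.
Var[Y] = 69.46² = 4824.6916.
Var[Y] = a²·Var[Q], so Var[Q] = 4824.6916/4.6² = 228.01.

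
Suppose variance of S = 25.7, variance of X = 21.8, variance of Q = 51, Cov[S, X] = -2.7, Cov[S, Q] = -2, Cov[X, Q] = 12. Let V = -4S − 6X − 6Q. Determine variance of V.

variance of V = a²·variance of S + b²·variance of X + c²·variance of Q + 2ab·Cov[S, X] + 2ac·Cov[S, Q] + 2bc·Cov[X, Q], with a = -4, b = -6, c = -6.
= 411.2 + 784.8 + 1836 + (-129.6) + (-96) + 864
= 3670.4.

variance of V = 3670.4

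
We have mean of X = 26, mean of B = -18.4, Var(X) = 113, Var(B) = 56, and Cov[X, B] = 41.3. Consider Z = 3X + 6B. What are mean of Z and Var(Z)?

mean of Z = -32.4, Var(Z) = 4519.8

mean of Z = 3·mean of X + 6·mean of B = 3·26 + 6·(-18.4) = -32.4.
Var(Z) = a²·Var(X) + b²·Var(B) + 2ab·Cov[X, B] with a = 3, b = 6.
= 3²·113 + 6²·56 + 2·3·6·41.3
= 1017 + 2016 + 1486.8 = 4519.8.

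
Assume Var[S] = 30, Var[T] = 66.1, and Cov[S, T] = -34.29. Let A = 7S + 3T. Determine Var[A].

Var[A] = a²·Var[S] + b²·Var[T] + 2ab·Cov[S, T] with a = 7, b = 3.
= 7²·30 + 3²·66.1 + 2·7·3·(-34.29)
= 1470 + 594.9 + (-1440.18) = 624.72.

Var[A] = 624.72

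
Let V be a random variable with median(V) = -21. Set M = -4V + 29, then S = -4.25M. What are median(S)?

median(S) = -480.25

median(M) = (-4)·(-21) + 29 = 113.
median(S) = (-4.25)·113 = -480.25.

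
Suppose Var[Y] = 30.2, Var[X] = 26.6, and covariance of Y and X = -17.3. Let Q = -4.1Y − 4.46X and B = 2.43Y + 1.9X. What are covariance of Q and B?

By bilinearity, covariance of Q and B = ac·Var[Y] + bd·Var[X] + (ad+bc)·covariance of Y and X, with a=-4.1, b=-4.46, c=2.43, d=1.9.
ac·Var[Y] = (-4.1)·2.43·30.2 = -300.8826
bd·Var[X] = (-4.46)·1.9·26.6 = -225.4084
(ad+bc)·covariance of Y and X = (-18.6278)·(-17.3) = 322.26094
covariance of Q and B = -300.8826 + (-225.4084) + 322.26094 = -204.03006.

covariance of Q and B = -204.03006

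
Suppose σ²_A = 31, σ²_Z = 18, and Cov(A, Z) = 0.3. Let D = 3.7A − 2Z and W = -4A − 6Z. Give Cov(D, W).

By bilinearity, Cov(D, W) = ac·σ²_A + bd·σ²_Z + (ad+bc)·Cov(A, Z), with a=3.7, b=-2, c=-4, d=-6.
ac·σ²_A = 3.7·(-4)·31 = -458.8
bd·σ²_Z = (-2)·(-6)·18 = 216
(ad+bc)·Cov(A, Z) = (-14.2)·0.3 = -4.26
Cov(D, W) = -458.8 + 216 + (-4.26) = -247.06.

Cov(D, W) = -247.06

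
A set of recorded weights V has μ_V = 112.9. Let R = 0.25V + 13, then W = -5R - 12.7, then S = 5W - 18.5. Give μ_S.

μ_R = 0.25·112.9 + 13 = 41.225.
μ_W = (-5)·41.225 + (-12.7) = -218.825.
μ_S = 5·(-218.825) + (-18.5) = -1112.625.

μ_S = -1112.625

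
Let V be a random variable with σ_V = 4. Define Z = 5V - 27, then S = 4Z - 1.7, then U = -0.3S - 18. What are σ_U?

σ_Z = |5|·4 = 20.
σ_S = |4|·20 = 80.
σ_U = |-0.3|·80 = 24.

σ_U = 24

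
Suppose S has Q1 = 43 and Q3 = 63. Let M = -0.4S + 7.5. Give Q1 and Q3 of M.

Q1(M) = -17.7, Q3(M) = -9.7

a = -0.4 < 0 reverses order: Q1(M) comes from Q3(S), Q3(M) from Q1(S).
Q1(M) = (-0.4)·63 + 7.5 = -17.7; Q3(M) = (-0.4)·43 + 7.5 = -9.7.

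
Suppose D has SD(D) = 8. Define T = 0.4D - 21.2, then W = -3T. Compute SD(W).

SD(W) = 9.6

SD(T) = |0.4|·8 = 3.2.
SD(W) = |-3|·3.2 = 9.6.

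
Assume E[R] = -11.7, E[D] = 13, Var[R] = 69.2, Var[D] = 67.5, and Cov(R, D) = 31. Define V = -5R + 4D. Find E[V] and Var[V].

E[V] = 110.5, Var[V] = 1570

E[V] = (-5)·E[R] + 4·E[D] = (-5)·(-11.7) + 4·13 = 110.5.
Var[V] = a²·Var[R] + b²·Var[D] + 2ab·Cov(R, D) with a = -5, b = 4.
= (-5)²·69.2 + 4²·67.5 + 2·(-5)·4·31
= 1730 + 1080 + (-1240) = 1570.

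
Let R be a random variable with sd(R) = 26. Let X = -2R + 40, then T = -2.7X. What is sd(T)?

sd(X) = |-2|·26 = 52.
sd(T) = |-2.7|·52 = 140.4.

sd(T) = 140.4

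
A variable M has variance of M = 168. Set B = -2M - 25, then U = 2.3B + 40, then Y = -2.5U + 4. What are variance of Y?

variance of Y = 22218

variance of B = (-2)²·168 = 672.
variance of U = 2.3²·672 = 3554.88.
variance of Y = (-2.5)²·3554.88 = 22218.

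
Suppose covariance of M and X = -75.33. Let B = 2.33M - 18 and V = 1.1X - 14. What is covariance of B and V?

covariance of B and V = -193.07079

covariance of B and V = a·c·covariance of M and X = 2.33·1.1·(-75.33) = -193.07079. Additive constants drop out.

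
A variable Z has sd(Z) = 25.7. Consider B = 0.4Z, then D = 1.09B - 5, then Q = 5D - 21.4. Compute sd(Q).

sd(B) = |0.4|·25.7 = 10.28.
sd(D) = |1.09|·10.28 = 11.2052.
sd(Q) = |5|·11.2052 = 56.026.

sd(Q) = 56.026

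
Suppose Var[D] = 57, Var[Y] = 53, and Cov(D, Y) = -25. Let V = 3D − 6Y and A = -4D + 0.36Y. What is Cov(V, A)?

Cov(V, A) = -1425.48

By bilinearity, Cov(V, A) = ac·Var[D] + bd·Var[Y] + (ad+bc)·Cov(D, Y), with a=3, b=-6, c=-4, d=0.36.
ac·Var[D] = 3·(-4)·57 = -684
bd·Var[Y] = (-6)·0.36·53 = -114.48
(ad+bc)·Cov(D, Y) = (25.08)·(-25) = -627
Cov(V, A) = -684 + (-114.48) + (-627) = -1425.48.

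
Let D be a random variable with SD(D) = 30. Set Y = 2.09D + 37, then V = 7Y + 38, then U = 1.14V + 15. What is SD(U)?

SD(U) = 500.346

SD(Y) = |2.09|·30 = 62.7.
SD(V) = |7|·62.7 = 438.9.
SD(U) = |1.14|·438.9 = 500.346.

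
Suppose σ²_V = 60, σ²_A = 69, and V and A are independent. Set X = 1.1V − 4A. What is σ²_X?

σ²_X = a²·σ²_V + b²·σ²_A + 2ab·Cov(V, A) with a = 1.1, b = -4.
Independence gives Cov(V, A) = 0.
= 1.1²·60 + (-4)²·69 + 2·1.1·(-4)·0
= 72.6 + 1104 + 0 = 1176.6.

σ²_X = 1176.6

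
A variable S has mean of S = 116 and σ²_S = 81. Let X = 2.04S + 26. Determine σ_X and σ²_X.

σ_X = 18.36, σ²_X = 337.0896

X = 2.04S + 26 is linear with a = 2.04, b = 26.
σ_S = √81 = 9.
σ_X = |a|·σ_S = |2.04|·9 = 18.36.
σ²_X = a²·σ²_S = 2.04²·81 = 337.0896 (the additive constant 26 does not affect variance).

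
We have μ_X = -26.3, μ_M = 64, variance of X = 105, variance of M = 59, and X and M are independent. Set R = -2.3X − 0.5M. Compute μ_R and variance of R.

μ_R = (-2.3)·μ_X + (-0.5)·μ_M = (-2.3)·(-26.3) + (-0.5)·64 = 28.49.
variance of R = a²·variance of X + b²·variance of M + 2ab·Cov[X, M] with a = -2.3, b = -0.5.
Independence gives Cov[X, M] = 0.
= (-2.3)²·105 + (-0.5)²·59 + 2·(-2.3)·(-0.5)·0
= 555.45 + 14.75 + 0 = 570.2.

μ_R = 28.49, variance of R = 570.2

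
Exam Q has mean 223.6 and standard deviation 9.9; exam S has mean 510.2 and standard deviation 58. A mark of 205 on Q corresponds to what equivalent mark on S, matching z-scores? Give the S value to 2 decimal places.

S = 401.23

z = (205 − 223.6)/9.9 ≈ -1.8788.
S = 510.2 + z·58 = 510.2 + (205 − 223.6)·58/9.9 ≈ 401.23.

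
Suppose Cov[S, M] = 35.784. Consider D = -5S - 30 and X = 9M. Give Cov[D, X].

Cov[D, X] = a·c·Cov[S, M] = (-5)·9·35.784 = -1610.28. Additive constants drop out.

Cov[D, X] = -1610.28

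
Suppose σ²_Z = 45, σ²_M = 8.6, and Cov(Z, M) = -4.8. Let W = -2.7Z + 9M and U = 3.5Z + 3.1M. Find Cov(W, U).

Cov(W, U) = -296.334

By bilinearity, Cov(W, U) = ac·σ²_Z + bd·σ²_M + (ad+bc)·Cov(Z, M), with a=-2.7, b=9, c=3.5, d=3.1.
ac·σ²_Z = (-2.7)·3.5·45 = -425.25
bd·σ²_M = 9·3.1·8.6 = 239.94
(ad+bc)·Cov(Z, M) = (23.13)·(-4.8) = -111.024
Cov(W, U) = -425.25 + 239.94 + (-111.024) = -296.334.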